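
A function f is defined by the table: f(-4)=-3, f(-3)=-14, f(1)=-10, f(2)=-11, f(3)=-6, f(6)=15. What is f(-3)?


Reading from the table at x = -3

-14


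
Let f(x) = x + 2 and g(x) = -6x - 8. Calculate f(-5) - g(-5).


-25


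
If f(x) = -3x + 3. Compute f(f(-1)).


-15


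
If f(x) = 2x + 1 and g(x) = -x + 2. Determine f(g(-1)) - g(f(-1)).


f(g(-1)) = 7
g(f(-1)) = 3
Difference = 4

4


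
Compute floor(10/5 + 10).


10/5 = 2
2 + 10 = 12
floor(12) = 12

12


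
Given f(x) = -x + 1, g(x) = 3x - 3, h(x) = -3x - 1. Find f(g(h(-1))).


h(-1) = 2
g(2) = 3
f(3) = -2

-2


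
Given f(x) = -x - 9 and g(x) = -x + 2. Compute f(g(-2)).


g(-2) = 4
f(4) = -13

-13


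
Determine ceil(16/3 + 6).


16/3 = 5.3333
5.3333 + 6 = 11.3333
ceil(11.3333) = 12

12


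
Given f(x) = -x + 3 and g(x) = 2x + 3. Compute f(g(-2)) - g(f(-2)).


f(g(-2)) = 4
g(f(-2)) = 13
Difference = -9

-9


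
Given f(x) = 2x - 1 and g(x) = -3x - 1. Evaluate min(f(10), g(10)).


f(10) = 19
g(10) = -31
min = -31

-31


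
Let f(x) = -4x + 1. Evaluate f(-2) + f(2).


f(-2) = 9
f(2) = -7
Sum = 2

2


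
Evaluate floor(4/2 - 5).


4/2 = 2
2 - 5 = -3
floor(-3) = -3

-3


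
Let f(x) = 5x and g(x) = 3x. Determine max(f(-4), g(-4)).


f(-4) = -20
g(-4) = -12
max = -12

-12


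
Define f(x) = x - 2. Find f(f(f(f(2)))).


f(2) = 0
f(0) = -2
f(-2) = -4
f(-4) = -6

-6


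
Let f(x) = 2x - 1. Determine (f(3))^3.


f(3) = 5
(5)^3 = 125

125


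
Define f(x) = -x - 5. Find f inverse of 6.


-11


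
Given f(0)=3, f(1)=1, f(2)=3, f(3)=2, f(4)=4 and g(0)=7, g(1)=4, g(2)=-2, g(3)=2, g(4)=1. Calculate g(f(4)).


f(4) = 4
g(4) = 1

1


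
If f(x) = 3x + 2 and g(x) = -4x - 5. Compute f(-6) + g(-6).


f(-6) = -16
g(-6) = 19
Sum = 3

3


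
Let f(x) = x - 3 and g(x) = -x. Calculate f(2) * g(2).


f(2) = -1
g(2) = -2
Product = 2

2


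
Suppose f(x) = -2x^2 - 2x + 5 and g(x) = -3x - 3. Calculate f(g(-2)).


g(-2) = 3
f(3) = (-2)*(3)^2 - 2*(3) + 5 = -19

-19


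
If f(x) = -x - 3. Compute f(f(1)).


f(1) = -4
f(-4) = 1

1


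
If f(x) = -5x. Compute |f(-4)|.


f(-4) = 20
|20| = 20

20


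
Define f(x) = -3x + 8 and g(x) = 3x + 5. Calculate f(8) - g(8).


-45


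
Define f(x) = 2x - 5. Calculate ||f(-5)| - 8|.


f(-5) = -15
|-15| = 15
|15 - 8| = 7

7


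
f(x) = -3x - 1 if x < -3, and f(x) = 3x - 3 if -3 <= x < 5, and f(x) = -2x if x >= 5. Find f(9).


9 satisfies x >= 5
f(9) = -18

-18


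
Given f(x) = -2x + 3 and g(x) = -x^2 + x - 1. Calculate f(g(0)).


5


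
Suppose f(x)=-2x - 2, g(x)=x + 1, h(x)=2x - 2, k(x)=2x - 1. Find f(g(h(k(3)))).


k(3) = 5
h(5) = 8
g(8) = 9
f(9) = -20

-20


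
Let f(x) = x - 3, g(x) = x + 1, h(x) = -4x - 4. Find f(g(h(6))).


h(6) = -28
g(-28) = -27
f(-27) = -30

-30


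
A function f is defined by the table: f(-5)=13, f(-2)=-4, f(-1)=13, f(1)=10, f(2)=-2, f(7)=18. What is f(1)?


Reading from the table at x = 1

10


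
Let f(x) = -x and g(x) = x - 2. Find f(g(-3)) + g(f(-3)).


f(g(-3)) = 5
g(f(-3)) = 1
Sum = 6

6


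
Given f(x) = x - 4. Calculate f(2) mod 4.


f(2) = -2
-2 mod 4 = 2

2


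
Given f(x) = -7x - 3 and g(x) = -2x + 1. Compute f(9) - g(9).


f(9) = -66
g(9) = -17
Difference = -49

-49


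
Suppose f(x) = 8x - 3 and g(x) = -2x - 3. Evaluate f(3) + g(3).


f(3) = 21
g(3) = -9
Sum = 12

12


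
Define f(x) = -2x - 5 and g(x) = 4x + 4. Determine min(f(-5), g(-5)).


f(-5) = 5
g(-5) = -16
min = -16

-16


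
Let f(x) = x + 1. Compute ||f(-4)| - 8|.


5


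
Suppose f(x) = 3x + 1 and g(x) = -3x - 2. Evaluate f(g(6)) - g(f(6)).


f(g(6)) = -59
g(f(6)) = -59
Difference = 0

0


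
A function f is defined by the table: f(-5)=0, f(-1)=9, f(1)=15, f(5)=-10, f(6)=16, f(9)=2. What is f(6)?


Reading from the table at x = 6

16


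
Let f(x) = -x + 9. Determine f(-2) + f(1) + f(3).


f(-2) = 11
f(1) = 8
f(3) = 6
Sum = 25

25


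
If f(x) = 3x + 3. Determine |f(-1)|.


f(-1) = 0
|0| = 0

0


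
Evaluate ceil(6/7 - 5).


6/7 = 0.8571
0.8571 - 5 = -4.1429
ceil(-4.1429) = -4

-4


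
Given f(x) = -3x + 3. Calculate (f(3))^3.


f(3) = -6
(-6)^3 = -216

-216


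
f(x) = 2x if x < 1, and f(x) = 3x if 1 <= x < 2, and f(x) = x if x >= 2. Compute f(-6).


-12


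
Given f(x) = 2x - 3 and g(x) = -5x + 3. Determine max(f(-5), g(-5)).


28


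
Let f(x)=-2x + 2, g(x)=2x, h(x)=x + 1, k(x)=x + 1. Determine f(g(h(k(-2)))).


k(-2) = -1
h(-1) = 0
g(0) = 0
f(0) = 2

2


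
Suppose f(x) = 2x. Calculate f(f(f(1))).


f(1) = 2
f(2) = 4
f(4) = 8

8


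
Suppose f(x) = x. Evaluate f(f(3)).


f(3) = 3
f(3) = 3

3


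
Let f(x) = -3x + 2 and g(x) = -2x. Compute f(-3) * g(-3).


f(-3) = 11
g(-3) = 6
Product = 66

66


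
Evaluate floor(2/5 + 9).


2/5 = 0.4
0.4 + 9 = 9.4
floor(9.4) = 9

9


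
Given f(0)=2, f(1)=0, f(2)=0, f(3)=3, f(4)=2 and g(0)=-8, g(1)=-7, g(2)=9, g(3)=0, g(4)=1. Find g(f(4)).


f(4) = 2
g(2) = 9

9


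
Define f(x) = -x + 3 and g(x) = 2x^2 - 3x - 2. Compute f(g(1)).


g(1) = -3
f(-3) = 6

6


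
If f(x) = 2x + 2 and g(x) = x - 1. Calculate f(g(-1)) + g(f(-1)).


-3


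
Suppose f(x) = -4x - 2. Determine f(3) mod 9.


f(3) = -14
-14 mod 9 = 4

4


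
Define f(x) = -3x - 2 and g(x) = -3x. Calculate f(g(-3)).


g(-3) = 9
f(9) = -29

-29


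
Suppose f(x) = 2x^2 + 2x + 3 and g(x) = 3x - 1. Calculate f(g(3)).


g(3) = 8
f(8) = 2*(8)^2 + 2*(8) + 3 = 147

147


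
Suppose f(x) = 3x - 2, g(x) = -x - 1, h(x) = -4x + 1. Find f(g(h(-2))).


-32


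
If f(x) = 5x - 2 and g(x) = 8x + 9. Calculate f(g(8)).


g(8) = 73
f(73) = 363

363


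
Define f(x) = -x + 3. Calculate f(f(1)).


f(1) = 2
f(2) = 1

1


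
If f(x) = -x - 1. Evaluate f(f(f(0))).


f(0) = -1
f(-1) = 0
f(0) = -1

-1


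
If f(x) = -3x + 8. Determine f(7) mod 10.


7


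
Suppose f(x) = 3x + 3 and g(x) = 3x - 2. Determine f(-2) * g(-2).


f(-2) = -3
g(-2) = -8
Product = 24

24


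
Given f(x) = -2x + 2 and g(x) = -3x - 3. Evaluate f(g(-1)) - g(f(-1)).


f(g(-1)) = 2
g(f(-1)) = -15
Difference = 17

17


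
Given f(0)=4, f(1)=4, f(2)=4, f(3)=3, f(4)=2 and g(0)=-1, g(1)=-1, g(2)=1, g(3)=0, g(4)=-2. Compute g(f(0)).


f(0) = 4
g(4) = -2

-2


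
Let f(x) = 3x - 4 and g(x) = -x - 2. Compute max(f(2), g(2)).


f(2) = 2
g(2) = -4
max = 2

2


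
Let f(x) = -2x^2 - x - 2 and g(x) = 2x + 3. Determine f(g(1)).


g(1) = 5
f(5) = (-2)*(5)^2 - 1*(5) - 2 = -57

-57


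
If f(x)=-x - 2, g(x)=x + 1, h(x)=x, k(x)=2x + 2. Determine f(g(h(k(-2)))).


k(-2) = -2
h(-2) = -2
g(-2) = -1
f(-1) = -1

-1


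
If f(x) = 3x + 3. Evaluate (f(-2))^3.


f(-2) = -3
(-3)^3 = -27

-27


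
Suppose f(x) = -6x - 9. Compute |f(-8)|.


f(-8) = 39
|39| = 39

39


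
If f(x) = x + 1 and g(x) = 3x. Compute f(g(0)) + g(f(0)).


f(g(0)) = 1
g(f(0)) = 3
Sum = 4

4


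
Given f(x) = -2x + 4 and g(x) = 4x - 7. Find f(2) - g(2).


-1


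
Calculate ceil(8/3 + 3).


8/3 = 2.6667
2.6667 + 3 = 5.6667
ceil(5.6667) = 6

6


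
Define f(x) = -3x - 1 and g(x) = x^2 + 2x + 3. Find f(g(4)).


g(4) = 27
f(27) = -82

-82


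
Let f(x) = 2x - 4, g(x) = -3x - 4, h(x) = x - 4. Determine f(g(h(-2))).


h(-2) = -6
g(-6) = 14
f(14) = 24

24


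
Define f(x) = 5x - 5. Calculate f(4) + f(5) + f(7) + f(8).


f(4) = 15
f(5) = 20
f(7) = 30
f(8) = 35
Sum = 100

100


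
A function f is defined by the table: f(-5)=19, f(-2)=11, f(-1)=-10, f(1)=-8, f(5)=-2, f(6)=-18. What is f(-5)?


Reading from the table at x = -5

19


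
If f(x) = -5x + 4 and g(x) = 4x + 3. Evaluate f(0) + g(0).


f(0) = 4
g(0) = 3
Sum = 7

7


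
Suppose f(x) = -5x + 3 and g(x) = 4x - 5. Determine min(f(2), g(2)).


f(2) = -7
g(2) = 3
min = -7

-7


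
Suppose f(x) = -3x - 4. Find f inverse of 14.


Solve -3x - 4 = 14
x = (14 + 4) / (-3) = -6

-6


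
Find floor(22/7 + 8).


22/7 = 3.1429
3.1429 + 8 = 11.1429
floor(11.1429) = 11

11


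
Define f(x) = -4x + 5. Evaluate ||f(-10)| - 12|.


f(-10) = 45
|45| = 45
|45 - 12| = 33

33


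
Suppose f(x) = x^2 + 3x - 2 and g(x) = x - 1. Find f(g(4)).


g(4) = 3
f(3) = 1*(3)^2 + 3*(3) - 2 = 16

16


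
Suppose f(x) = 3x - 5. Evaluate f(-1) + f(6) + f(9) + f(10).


f(-1) = -8
f(6) = 13
f(9) = 22
f(10) = 25
Sum = 52

52


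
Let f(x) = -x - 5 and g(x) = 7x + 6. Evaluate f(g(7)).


-60


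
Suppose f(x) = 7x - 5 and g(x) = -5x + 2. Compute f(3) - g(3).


29


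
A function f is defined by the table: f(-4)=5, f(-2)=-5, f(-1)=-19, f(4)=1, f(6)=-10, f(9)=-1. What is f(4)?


Reading from the table at x = 4

1


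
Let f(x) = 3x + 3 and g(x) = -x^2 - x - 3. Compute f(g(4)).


g(4) = -23
f(-23) = -66

-66


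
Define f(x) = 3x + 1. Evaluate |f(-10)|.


f(-10) = -29
|-29| = 29

29


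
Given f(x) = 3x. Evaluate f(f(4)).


36


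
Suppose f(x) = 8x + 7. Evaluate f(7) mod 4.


f(7) = 63
63 mod 4 = 3

3


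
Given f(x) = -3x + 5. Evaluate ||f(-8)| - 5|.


24


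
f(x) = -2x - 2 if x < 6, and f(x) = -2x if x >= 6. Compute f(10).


10 satisfies x >= 6
f(10) = -20

-20


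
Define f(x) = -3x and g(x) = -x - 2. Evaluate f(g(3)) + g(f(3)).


f(g(3)) = 15
g(f(3)) = 7
Sum = 22

22


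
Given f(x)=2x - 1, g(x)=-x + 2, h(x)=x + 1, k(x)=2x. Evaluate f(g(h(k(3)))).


k(3) = 6
h(6) = 7
g(7) = -5
f(-5) = -11

-11


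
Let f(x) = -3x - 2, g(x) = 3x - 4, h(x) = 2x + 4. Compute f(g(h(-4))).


h(-4) = -4
g(-4) = -16
f(-16) = 46

46


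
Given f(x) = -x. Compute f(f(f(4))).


f(4) = -4
f(-4) = 4
f(4) = -4

-4


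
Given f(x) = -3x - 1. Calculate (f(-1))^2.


f(-1) = 2
(2)^2 = 4

4


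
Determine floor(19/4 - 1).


19/4 = 4.75
4.75 - 1 = 3.75
floor(3.75) = 3

3


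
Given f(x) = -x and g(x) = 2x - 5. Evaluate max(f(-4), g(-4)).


f(-4) = 4
g(-4) = -13
max = 4

4


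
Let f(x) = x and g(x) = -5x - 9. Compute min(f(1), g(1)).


f(1) = 1
g(1) = -14
min = -14

-14


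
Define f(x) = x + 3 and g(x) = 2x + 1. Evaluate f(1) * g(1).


f(1) = 4
g(1) = 3
Product = 12

12


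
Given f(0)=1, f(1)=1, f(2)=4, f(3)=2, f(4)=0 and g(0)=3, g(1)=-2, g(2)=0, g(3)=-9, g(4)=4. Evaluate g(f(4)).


f(4) = 0
g(0) = 3

3


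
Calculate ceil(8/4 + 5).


8/4 = 2
2 + 5 = 7
ceil(7) = 7

7


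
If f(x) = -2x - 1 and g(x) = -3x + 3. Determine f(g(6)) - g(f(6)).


f(g(6)) = 29
g(f(6)) = 42
Difference = -13

-13


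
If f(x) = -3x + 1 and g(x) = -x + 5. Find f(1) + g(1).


2


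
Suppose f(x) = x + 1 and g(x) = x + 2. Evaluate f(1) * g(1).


6


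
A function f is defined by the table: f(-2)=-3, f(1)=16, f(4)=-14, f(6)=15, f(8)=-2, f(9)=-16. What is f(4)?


Reading from the table at x = 4

-14


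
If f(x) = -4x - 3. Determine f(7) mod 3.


f(7) = -31
-31 mod 3 = 2

2


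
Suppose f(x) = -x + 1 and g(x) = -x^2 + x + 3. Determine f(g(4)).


g(4) = -9
f(-9) = 10

10


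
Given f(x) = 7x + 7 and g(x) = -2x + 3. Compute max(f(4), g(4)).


f(4) = 35
g(4) = -5
max = 35

35


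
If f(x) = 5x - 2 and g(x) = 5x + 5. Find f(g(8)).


g(8) = 45
f(45) = 223

223


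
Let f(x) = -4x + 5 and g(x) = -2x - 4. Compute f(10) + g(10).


f(10) = -35
g(10) = -24
Sum = -59

-59


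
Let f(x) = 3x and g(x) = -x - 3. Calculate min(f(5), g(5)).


f(5) = 15
g(5) = -8
min = -8

-8


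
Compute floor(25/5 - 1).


25/5 = 5
5 - 1 = 4
floor(4) = 4

4


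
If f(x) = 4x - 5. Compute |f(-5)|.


25


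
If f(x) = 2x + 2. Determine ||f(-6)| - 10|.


f(-6) = -10
|-10| = 10
|10 - 10| = 0

0


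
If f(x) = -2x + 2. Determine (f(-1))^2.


f(-1) = 4
(4)^2 = 16

16


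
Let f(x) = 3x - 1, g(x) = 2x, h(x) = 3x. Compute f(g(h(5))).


h(5) = 15
g(15) = 30
f(30) = 89

89


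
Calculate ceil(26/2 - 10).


26/2 = 13
13 - 10 = 3
ceil(3) = 3

3


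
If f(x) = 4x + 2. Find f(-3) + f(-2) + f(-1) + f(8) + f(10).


f(-3) = -10
f(-2) = -6
f(-1) = -2
f(8) = 34
f(10) = 42
Sum = 58

58


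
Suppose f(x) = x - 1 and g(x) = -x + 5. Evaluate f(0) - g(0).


-6


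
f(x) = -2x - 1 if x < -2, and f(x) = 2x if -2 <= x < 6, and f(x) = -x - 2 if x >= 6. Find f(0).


0 satisfies -2 <= x < 6
f(0) = 0

0


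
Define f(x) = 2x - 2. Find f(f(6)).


f(6) = 10
f(10) = 18

18


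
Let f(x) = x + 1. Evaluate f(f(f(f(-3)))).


f(-3) = -2
f(-2) = -1
f(-1) = 0
f(0) = 1

1


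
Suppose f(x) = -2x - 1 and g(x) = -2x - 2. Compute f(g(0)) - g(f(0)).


f(g(0)) = 3
g(f(0)) = 0
Difference = 3

3


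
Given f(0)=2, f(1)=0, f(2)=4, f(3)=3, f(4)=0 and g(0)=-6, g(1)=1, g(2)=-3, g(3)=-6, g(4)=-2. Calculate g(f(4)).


f(4) = 0
g(0) = -6

-6


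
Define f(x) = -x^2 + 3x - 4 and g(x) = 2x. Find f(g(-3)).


-58


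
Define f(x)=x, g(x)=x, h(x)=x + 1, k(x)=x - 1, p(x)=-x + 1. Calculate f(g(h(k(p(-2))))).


3


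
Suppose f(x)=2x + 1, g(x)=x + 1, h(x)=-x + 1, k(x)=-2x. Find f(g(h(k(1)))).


k(1) = -2
h(-2) = 3
g(3) = 4
f(4) = 9

9


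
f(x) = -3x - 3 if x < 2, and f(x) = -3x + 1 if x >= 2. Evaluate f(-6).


-6 satisfies x < 2
f(-6) = 15

15


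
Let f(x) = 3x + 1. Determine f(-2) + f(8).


f(-2) = -5
f(8) = 25
Sum = 20

20


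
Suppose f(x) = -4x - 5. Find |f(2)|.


f(2) = -13
|-13| = 13

13


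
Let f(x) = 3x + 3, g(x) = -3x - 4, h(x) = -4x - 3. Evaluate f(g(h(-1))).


-18


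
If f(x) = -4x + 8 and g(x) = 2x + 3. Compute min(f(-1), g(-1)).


1


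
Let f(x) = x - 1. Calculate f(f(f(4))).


f(4) = 3
f(3) = 2
f(2) = 1

1


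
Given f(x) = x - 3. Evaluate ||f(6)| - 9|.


6


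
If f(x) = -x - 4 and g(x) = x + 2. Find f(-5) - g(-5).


4


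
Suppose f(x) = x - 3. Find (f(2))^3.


f(2) = -1
(-1)^3 = -1

-1


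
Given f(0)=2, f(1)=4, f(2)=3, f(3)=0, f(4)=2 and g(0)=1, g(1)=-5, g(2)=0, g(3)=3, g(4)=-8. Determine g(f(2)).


f(2) = 3
g(3) = 3

3


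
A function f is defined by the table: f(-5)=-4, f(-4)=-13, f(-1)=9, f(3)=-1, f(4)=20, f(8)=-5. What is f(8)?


Reading from the table at x = 8

-5


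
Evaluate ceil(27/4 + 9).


16


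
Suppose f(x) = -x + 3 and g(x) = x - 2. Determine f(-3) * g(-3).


-30


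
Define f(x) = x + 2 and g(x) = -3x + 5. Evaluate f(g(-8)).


31


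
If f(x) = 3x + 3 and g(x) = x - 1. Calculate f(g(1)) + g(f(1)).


8


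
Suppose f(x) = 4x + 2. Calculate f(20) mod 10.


f(20) = 82
82 mod 10 = 2

2


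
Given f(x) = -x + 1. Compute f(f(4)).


f(4) = -3
f(-3) = 4

4


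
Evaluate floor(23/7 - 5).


23/7 = 3.2857
3.2857 - 5 = -1.7143
floor(-1.7143) = -2

-2


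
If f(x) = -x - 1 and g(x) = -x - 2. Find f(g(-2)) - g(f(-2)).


2


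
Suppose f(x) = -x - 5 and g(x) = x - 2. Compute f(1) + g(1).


f(1) = -6
g(1) = -1
Sum = -7

-7


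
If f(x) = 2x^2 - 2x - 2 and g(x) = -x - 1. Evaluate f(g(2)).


g(2) = -3
f(-3) = 2*(-3)^2 - 2*(-3) - 2 = 22

22


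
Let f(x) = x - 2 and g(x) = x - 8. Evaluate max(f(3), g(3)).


f(3) = 1
g(3) = -5
max = 1

1


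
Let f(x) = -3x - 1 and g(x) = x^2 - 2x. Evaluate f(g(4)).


g(4) = 8
f(8) = -25

-25


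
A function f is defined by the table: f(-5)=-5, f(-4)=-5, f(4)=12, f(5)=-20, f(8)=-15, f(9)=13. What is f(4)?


Reading from the table at x = 4

12


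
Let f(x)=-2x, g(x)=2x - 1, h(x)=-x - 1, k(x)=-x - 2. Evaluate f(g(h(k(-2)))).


k(-2) = 0
h(0) = -1
g(-1) = -3
f(-3) = 6

6


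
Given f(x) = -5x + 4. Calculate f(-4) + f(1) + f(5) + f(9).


f(-4) = 24
f(1) = -1
f(5) = -21
f(9) = -41
Sum = -39

-39


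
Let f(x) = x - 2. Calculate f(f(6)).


f(6) = 4
f(4) = 2

2


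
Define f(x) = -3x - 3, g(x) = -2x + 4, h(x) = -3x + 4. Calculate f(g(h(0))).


h(0) = 4
g(4) = -4
f(-4) = 9

9


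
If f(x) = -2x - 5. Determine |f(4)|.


f(4) = -13
|-13| = 13

13


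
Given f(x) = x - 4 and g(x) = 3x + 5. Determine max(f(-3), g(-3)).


f(-3) = -7
g(-3) = -4
max = -4

-4


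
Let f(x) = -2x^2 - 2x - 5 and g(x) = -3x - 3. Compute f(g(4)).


g(4) = -15
f(-15) = (-2)*(-15)^2 - 2*(-15) - 5 = -425

-425


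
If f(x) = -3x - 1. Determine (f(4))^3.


f(4) = -13
(-13)^3 = -2197

-2197


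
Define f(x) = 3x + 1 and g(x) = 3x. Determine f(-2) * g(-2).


f(-2) = -5
g(-2) = -6
Product = 30

30


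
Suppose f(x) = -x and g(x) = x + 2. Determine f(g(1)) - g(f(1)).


f(g(1)) = -3
g(f(1)) = 1
Difference = -4

-4


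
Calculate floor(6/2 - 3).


6/2 = 3
3 - 3 = 0
floor(0) = 0

0


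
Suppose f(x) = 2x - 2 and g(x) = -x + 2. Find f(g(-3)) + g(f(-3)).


f(g(-3)) = 8
g(f(-3)) = 10
Sum = 18

18


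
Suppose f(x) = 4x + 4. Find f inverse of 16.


Solve 4x + 4 = 16
x = (16 - 4) / 4 = 3

3


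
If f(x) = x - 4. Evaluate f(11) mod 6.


f(11) = 7
7 mod 6 = 1

1


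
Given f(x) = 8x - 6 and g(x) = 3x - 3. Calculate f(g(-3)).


g(-3) = -12
f(-12) = -102

-102


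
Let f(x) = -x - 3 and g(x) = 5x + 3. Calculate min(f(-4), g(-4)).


f(-4) = 1
g(-4) = -17
min = -17

-17


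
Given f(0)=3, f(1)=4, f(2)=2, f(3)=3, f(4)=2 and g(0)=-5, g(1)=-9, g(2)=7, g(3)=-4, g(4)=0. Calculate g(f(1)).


0


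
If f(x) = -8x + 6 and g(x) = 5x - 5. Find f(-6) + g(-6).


f(-6) = 54
g(-6) = -35
Sum = 19

19


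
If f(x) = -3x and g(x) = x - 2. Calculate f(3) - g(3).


f(3) = -9
g(3) = 1
Difference = -10

-10


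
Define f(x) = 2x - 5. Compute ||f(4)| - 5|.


f(4) = 3
|3| = 3
|3 - 5| = 2

2


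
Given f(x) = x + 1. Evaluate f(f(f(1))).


4


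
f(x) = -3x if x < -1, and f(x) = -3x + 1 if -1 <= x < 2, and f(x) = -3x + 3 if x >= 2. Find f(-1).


-1 satisfies -1 <= x < 2
f(-1) = 4

4


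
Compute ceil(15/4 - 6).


15/4 = 3.75
3.75 - 6 = -2.25
ceil(-2.25) = -2

-2


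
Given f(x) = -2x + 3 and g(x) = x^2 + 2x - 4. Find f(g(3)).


g(3) = 11
f(11) = -19

-19


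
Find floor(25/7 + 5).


8


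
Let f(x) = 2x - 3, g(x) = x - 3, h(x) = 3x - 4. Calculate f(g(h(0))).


h(0) = -4
g(-4) = -7
f(-7) = -17

-17


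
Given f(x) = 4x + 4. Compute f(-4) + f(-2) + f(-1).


f(-4) = -12
f(-2) = -4
f(-1) = 0
Sum = -16

-16


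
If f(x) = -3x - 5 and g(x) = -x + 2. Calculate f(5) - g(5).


f(5) = -20
g(5) = -3
Difference = -17

-17


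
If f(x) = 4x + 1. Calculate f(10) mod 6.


5


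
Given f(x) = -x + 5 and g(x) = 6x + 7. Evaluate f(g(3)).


g(3) = 25
f(25) = -20

-20


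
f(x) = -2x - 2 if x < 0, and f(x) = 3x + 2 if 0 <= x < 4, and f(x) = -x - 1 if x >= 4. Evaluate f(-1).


-1 satisfies x < 0
f(-1) = 0

0


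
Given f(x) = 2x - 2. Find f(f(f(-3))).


-38


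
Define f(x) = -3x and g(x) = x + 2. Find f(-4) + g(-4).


f(-4) = 12
g(-4) = -2
Sum = 10

10


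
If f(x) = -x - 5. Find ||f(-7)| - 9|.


f(-7) = 2
|2| = 2
|2 - 9| = 7

7


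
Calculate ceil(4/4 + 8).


4/4 = 1
1 + 8 = 9
ceil(9) = 9

9


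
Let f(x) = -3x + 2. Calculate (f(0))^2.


f(0) = 2
(2)^2 = 4

4


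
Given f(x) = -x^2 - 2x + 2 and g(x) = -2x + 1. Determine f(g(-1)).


g(-1) = 3
f(3) = (-1)*(3)^2 - 2*(3) + 2 = -13

-13


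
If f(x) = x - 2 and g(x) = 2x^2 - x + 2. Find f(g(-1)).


g(-1) = 5
f(5) = 3

3


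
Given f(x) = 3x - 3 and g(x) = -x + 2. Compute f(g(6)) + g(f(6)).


-28


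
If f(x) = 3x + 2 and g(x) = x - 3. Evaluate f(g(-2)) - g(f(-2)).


f(g(-2)) = -13
g(f(-2)) = -7
Difference = -6

-6


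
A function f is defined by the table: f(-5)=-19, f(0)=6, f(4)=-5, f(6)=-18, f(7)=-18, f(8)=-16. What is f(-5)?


Reading from the table at x = -5

-19


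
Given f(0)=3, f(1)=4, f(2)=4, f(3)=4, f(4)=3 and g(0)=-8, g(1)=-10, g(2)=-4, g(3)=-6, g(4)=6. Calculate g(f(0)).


f(0) = 3
g(3) = -6

-6


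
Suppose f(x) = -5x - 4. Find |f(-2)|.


f(-2) = 6
|6| = 6

6


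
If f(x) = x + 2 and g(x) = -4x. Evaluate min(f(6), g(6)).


-24


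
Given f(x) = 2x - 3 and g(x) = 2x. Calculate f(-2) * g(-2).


f(-2) = -7
g(-2) = -4
Product = 28

28


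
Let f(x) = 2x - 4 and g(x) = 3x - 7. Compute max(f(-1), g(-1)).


f(-1) = -6
g(-1) = -10
max = -6

-6


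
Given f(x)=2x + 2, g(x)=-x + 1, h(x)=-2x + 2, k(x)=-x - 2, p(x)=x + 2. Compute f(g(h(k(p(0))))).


p(0) = 2
k(2) = -4
h(-4) = 10
g(10) = -9
f(-9) = -16

-16


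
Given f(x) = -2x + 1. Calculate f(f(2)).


7


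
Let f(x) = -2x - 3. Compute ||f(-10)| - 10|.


f(-10) = 17
|17| = 17
|17 - 10| = 7

7


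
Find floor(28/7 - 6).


28/7 = 4
4 - 6 = -2
floor(-2) = -2

-2


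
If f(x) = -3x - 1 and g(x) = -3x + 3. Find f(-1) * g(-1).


f(-1) = 2
g(-1) = 6
Product = 12

12


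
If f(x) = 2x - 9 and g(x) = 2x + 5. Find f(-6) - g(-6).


-14


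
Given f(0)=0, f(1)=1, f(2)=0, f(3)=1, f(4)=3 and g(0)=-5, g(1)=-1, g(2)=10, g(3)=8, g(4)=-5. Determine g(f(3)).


f(3) = 1
g(1) = -1

-1


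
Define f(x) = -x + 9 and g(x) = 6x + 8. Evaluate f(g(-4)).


g(-4) = -16
f(-16) = 25

25


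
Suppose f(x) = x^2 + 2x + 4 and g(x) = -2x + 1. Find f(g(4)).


g(4) = -7
f(-7) = 1*(-7)^2 + 2*(-7) + 4 = 39

39


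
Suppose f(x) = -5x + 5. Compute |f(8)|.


f(8) = -35
|-35| = 35

35


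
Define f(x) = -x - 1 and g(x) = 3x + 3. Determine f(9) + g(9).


f(9) = -10
g(9) = 30
Sum = 20

20


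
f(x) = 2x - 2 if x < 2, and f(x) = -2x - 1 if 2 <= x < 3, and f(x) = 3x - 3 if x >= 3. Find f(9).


9 satisfies x >= 3
f(9) = 24

24


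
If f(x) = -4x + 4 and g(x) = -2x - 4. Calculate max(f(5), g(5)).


f(5) = -16
g(5) = -14
max = -14

-14


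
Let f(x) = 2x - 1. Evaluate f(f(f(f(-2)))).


f(-2) = -5
f(-5) = -11
f(-11) = -23
f(-23) = -47

-47


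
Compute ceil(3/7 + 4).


3/7 = 0.4286
0.4286 + 4 = 4.4286
ceil(4.4286) = 5

5


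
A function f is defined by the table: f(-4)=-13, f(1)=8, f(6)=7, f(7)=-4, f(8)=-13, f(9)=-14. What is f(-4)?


Reading from the table at x = -4

-13


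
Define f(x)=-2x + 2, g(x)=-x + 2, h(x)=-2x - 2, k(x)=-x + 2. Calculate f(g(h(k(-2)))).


k(-2) = 4
h(4) = -10
g(-10) = 12
f(12) = -22

-22


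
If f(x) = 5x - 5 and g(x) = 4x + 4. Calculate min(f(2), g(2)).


f(2) = 5
g(2) = 12
min = 5

5


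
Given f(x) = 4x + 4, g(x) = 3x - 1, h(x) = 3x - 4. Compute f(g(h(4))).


h(4) = 8
g(8) = 23
f(23) = 96

96


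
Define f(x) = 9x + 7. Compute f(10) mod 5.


f(10) = 97
97 mod 5 = 2

2


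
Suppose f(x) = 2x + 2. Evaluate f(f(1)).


f(1) = 4
f(4) = 10

10


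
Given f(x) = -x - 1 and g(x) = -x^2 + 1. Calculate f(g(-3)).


g(-3) = -8
f(-8) = 7

7


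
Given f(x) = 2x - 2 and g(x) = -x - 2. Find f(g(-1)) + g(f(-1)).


f(g(-1)) = -4
g(f(-1)) = 2
Sum = -2

-2


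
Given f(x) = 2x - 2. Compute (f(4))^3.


f(4) = 6
(6)^3 = 216

216


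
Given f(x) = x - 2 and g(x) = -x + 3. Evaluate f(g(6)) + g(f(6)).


f(g(6)) = -5
g(f(6)) = -1
Sum = -6

-6


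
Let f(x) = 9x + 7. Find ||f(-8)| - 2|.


f(-8) = -65
|-65| = 65
|65 - 2| = 63

63


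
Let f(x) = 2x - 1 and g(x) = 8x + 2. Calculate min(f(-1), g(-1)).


f(-1) = -3
g(-1) = -6
min = -6

-6


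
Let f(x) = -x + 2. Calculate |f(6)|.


f(6) = -4
|-4| = 4

4


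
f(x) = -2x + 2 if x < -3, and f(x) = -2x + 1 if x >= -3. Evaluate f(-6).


-6 satisfies x < -3
f(-6) = 14

14


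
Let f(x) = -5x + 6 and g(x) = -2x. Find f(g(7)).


76


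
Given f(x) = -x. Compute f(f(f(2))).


f(2) = -2
f(-2) = 2
f(2) = -2

-2


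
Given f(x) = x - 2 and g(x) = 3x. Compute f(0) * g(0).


f(0) = -2
g(0) = 0
Product = 0

0


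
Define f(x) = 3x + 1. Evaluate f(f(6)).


f(6) = 19
f(19) = 58

58


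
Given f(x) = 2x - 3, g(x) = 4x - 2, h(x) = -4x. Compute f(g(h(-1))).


h(-1) = 4
g(4) = 14
f(14) = 25

25


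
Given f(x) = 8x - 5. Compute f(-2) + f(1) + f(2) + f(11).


f(-2) = -21
f(1) = 3
f(2) = 11
f(11) = 83
Sum = 76

76


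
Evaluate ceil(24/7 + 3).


24/7 = 3.4286
3.4286 + 3 = 6.4286
ceil(6.4286) = 7

7


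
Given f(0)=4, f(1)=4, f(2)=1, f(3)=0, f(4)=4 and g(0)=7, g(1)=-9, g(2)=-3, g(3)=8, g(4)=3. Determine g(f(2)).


f(2) = 1
g(1) = -9

-9


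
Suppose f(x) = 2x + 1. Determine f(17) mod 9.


f(17) = 35
35 mod 9 = 8

8


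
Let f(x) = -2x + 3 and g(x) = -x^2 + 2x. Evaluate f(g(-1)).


g(-1) = -3
f(-3) = 9

9


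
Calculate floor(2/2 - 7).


2/2 = 1
1 - 7 = -6
floor(-6) = -6

-6


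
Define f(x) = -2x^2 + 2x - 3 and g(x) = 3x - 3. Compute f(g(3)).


-63


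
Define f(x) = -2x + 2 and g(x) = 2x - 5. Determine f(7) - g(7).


f(7) = -12
g(7) = 9
Difference = -21

-21


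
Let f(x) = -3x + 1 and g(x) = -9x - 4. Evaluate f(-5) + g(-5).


f(-5) = 16
g(-5) = 41
Sum = 57

57


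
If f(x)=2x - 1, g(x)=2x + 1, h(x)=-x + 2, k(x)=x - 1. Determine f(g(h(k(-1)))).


17


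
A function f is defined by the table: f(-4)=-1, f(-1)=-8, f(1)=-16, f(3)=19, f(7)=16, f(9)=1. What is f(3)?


Reading from the table at x = 3

19


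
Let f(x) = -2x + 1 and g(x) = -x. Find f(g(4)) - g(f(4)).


f(g(4)) = 9
g(f(4)) = 7
Difference = 2

2


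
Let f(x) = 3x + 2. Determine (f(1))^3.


f(1) = 5
(5)^3 = 125

125


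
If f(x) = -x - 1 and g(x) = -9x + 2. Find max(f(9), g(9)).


f(9) = -10
g(9) = -79
max = -10

-10


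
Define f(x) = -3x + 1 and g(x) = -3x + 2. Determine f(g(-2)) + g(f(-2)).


f(g(-2)) = -23
g(f(-2)) = -19
Sum = -42

-42


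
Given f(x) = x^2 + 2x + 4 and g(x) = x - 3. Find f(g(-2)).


g(-2) = -5
f(-5) = 1*(-5)^2 + 2*(-5) + 4 = 19

19


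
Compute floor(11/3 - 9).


11/3 = 3.6667
3.6667 - 9 = -5.3333
floor(-5.3333) = -6

-6


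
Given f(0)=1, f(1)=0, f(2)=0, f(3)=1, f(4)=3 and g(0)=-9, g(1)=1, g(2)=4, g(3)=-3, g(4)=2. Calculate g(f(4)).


f(4) = 3
g(3) = -3

-3


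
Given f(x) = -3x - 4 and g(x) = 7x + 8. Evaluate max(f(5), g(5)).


f(5) = -19
g(5) = 43
max = 43

43


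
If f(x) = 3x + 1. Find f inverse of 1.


Solve 3x + 1 = 1
x = (1 - 1) / 3 = 0

0


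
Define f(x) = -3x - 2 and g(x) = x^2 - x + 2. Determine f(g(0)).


-8


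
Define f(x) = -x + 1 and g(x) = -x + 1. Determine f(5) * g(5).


16


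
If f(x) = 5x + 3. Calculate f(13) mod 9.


f(13) = 68
68 mod 9 = 5

5


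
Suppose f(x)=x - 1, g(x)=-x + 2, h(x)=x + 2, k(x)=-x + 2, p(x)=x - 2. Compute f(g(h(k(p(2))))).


p(2) = 0
k(0) = 2
h(2) = 4
g(4) = -2
f(-2) = -3

-3


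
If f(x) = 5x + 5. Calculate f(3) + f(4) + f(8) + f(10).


f(3) = 20
f(4) = 25
f(8) = 45
f(10) = 55
Sum = 145

145


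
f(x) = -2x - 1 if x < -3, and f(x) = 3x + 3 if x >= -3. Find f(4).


4 satisfies x >= -3
f(4) = 15

15


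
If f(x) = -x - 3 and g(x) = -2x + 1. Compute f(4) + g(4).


f(4) = -7
g(4) = -7
Sum = -14

-14


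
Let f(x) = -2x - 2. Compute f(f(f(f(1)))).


f(1) = -4
f(-4) = 6
f(6) = -14
f(-14) = 26

26


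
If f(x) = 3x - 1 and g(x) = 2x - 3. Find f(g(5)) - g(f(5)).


f(g(5)) = 20
g(f(5)) = 25
Difference = -5

-5


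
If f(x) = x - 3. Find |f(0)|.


f(0) = -3
|-3| = 3

3


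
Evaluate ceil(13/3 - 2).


13/3 = 4.3333
4.3333 - 2 = 2.3333
ceil(2.3333) = 3

3


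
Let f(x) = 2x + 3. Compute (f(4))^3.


f(4) = 11
(11)^3 = 1331

1331


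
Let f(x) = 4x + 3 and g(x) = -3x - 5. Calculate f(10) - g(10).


78


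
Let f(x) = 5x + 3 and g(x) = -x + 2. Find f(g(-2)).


g(-2) = 4
f(4) = 23

23


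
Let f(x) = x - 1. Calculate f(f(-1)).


f(-1) = -2
f(-2) = -3

-3


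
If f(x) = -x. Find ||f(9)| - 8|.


f(9) = -9
|-9| = 9
|9 - 8| = 1

1


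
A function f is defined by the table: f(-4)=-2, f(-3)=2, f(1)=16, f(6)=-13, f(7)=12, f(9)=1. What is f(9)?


1


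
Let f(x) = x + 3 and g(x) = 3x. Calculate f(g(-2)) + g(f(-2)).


f(g(-2)) = -3
g(f(-2)) = 3
Sum = 0

0


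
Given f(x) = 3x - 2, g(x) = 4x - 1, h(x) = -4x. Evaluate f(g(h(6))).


h(6) = -24
g(-24) = -97
f(-97) = -293

-293


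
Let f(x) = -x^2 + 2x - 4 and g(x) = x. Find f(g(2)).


g(2) = 2
f(2) = (-1)*(2)^2 + 2*(2) - 4 = -4

-4


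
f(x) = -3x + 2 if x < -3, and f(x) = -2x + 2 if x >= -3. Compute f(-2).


6


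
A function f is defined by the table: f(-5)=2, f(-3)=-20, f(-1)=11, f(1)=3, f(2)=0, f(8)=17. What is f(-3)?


-20


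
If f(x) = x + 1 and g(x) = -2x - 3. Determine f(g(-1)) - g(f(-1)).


f(g(-1)) = 0
g(f(-1)) = -3
Difference = 3

3


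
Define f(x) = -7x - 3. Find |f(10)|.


73


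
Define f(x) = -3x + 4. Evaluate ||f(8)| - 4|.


f(8) = -20
|-20| = 20
|20 - 4| = 16

16


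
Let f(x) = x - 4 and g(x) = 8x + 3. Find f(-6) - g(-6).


f(-6) = -10
g(-6) = -45
Difference = 35

35


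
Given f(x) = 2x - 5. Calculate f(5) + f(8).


f(5) = 5
f(8) = 11
Sum = 16

16


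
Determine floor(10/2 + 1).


10/2 = 5
5 + 1 = 6
floor(6) = 6

6


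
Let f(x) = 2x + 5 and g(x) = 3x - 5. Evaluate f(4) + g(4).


f(4) = 13
g(4) = 7
Sum = 20

20


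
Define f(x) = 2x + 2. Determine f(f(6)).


f(6) = 14
f(14) = 30

30


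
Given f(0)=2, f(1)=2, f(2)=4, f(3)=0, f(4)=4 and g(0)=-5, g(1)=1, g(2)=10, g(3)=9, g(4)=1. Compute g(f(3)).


f(3) = 0
g(0) = -5

-5


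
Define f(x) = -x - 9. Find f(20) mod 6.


f(20) = -29
-29 mod 6 = 1

1


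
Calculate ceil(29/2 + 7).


29/2 = 14.5
14.5 + 7 = 21.5
ceil(21.5) = 22

22


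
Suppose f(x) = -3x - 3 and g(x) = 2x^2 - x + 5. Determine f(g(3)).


g(3) = 20
f(20) = -63

-63


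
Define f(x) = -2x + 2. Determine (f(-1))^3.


f(-1) = 4
(4)^3 = 64

64


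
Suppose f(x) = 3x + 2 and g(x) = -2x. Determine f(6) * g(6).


-240


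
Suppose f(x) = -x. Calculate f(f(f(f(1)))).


f(1) = -1
f(-1) = 1
f(1) = -1
f(-1) = 1

1


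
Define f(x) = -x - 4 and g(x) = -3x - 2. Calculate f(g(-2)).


-8


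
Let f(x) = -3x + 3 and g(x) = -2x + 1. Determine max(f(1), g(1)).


f(1) = 0
g(1) = -1
max = 0

0


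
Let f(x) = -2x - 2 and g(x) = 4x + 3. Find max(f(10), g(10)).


f(10) = -22
g(10) = 43
max = 43

43


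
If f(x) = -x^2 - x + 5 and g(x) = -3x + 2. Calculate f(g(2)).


g(2) = -4
f(-4) = (-1)*(-4)^2 - 1*(-4) + 5 = -7

-7


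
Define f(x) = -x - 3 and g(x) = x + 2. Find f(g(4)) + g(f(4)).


f(g(4)) = -9
g(f(4)) = -5
Sum = -14

-14


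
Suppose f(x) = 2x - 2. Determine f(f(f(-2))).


f(-2) = -6
f(-6) = -14
f(-14) = -30

-30


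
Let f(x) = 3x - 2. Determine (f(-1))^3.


f(-1) = -5
(-5)^3 = -125

-125


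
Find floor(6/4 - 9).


6/4 = 1.5
1.5 - 9 = -7.5
floor(-7.5) = -8

-8


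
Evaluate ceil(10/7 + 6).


10/7 = 1.4286
1.4286 + 6 = 7.4286
ceil(7.4286) = 8

8


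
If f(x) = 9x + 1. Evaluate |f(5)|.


f(5) = 46
|46| = 46

46


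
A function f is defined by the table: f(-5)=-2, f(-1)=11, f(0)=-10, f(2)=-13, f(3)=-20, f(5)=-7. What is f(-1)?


Reading from the table at x = -1

11


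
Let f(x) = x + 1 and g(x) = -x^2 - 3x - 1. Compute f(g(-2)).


2


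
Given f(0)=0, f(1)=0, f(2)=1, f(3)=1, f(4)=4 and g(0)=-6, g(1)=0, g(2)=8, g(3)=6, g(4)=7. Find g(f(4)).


7


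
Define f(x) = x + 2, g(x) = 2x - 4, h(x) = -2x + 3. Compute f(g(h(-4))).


h(-4) = 11
g(11) = 18
f(18) = 20

20


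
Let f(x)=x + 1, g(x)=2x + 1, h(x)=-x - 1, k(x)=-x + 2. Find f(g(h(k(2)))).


0


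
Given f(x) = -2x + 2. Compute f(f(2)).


f(2) = -2
f(-2) = 6

6


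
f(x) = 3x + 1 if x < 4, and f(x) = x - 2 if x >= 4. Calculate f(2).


2 satisfies x < 4
f(2) = 7

7


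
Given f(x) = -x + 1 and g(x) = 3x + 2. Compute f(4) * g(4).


-42


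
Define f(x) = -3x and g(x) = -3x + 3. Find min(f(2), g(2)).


f(2) = -6
g(2) = -3
min = -6

-6


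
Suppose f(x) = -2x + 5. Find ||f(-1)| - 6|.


f(-1) = 7
|7| = 7
|7 - 6| = 1

1


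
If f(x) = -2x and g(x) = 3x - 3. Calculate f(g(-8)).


54


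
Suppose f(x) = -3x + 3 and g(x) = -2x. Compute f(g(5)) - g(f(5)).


f(g(5)) = 33
g(f(5)) = 24
Difference = 9

9


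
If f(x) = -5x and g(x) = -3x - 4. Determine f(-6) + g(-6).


f(-6) = 30
g(-6) = 14
Sum = 44

44


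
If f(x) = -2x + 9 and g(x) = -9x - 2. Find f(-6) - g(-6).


f(-6) = 21
g(-6) = 52
Difference = -31

-31


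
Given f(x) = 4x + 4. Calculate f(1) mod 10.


f(1) = 8
8 mod 10 = 8

8


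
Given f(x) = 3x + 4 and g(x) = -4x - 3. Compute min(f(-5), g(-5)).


f(-5) = -11
g(-5) = 17
min = -11

-11


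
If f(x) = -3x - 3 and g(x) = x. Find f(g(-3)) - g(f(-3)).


f(g(-3)) = 6
g(f(-3)) = 6
Difference = 0

0


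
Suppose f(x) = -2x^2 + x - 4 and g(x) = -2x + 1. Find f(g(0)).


g(0) = 1
f(1) = (-2)*(1)^2 + 1*(1) - 4 = -5

-5


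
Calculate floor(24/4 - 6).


24/4 = 6
6 - 6 = 0
floor(0) = 0

0


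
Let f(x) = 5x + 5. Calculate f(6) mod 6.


f(6) = 35
35 mod 6 = 5

5


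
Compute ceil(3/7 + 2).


3/7 = 0.4286
0.4286 + 2 = 2.4286
ceil(2.4286) = 3

3


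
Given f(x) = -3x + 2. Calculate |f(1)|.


f(1) = -1
|-1| = 1

1


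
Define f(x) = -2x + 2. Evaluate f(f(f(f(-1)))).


f(-1) = 4
f(4) = -6
f(-6) = 14
f(14) = -26

-26


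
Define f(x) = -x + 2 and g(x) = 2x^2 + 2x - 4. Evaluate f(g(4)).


g(4) = 36
f(36) = -34

-34


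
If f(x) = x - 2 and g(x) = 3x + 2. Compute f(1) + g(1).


f(1) = -1
g(1) = 5
Sum = 4

4


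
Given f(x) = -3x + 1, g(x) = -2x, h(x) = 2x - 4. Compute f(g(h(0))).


-23


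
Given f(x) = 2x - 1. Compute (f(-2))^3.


f(-2) = -5
(-5)^3 = -125

-125


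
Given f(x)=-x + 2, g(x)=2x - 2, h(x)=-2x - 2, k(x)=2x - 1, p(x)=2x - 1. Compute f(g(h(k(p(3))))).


p(3) = 5
k(5) = 9
h(9) = -20
g(-20) = -42
f(-42) = 44

44


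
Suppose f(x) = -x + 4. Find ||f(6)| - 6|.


f(6) = -2
|-2| = 2
|2 - 6| = 4

4


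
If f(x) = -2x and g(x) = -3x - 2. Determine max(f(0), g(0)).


f(0) = 0
g(0) = -2
max = 0

0


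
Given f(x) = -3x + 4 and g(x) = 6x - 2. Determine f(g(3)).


g(3) = 16
f(16) = -44

-44


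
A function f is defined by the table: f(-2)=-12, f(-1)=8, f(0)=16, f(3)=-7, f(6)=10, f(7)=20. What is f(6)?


Reading from the table at x = 6

10


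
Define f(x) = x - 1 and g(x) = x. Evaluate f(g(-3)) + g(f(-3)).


-8


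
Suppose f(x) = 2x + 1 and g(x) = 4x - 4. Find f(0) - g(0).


f(0) = 1
g(0) = -4
Difference = 5

5


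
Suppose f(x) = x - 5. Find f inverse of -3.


Solve x - 5 = -3
x = (-3 + 5) / 1 = 2

2


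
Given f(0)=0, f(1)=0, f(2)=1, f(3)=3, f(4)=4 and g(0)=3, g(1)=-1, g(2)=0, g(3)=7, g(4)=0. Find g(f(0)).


f(0) = 0
g(0) = 3

3


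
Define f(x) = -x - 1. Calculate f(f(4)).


f(4) = -5
f(-5) = 4

4


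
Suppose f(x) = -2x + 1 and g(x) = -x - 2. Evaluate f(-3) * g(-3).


f(-3) = 7
g(-3) = 1
Product = 7

7


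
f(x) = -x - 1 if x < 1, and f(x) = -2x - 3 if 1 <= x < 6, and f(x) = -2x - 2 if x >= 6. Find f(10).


10 satisfies x >= 6
f(10) = -22

-22


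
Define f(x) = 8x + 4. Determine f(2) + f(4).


f(2) = 20
f(4) = 36
Sum = 56

56


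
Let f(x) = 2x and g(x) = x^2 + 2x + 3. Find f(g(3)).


36


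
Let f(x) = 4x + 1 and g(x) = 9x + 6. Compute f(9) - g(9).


-50


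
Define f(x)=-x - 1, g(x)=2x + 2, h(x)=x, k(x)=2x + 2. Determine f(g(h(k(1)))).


k(1) = 4
h(4) = 4
g(4) = 10
f(10) = -11

-11


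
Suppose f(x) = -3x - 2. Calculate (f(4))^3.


f(4) = -14
(-14)^3 = -2744

-2744


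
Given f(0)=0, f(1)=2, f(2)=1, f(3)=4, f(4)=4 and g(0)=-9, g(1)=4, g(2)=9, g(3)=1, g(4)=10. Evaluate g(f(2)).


f(2) = 1
g(1) = 4

4


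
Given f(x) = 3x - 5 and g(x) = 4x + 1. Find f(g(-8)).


g(-8) = -31
f(-31) = -98

-98


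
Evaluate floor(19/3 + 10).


19/3 = 6.3333
6.3333 + 10 = 16.3333
floor(16.3333) = 16

16


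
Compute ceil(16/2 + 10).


18


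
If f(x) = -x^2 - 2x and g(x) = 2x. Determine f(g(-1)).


g(-1) = -2
f(-2) = (-1)*(-2)^2 - 2*(-2) = 0

0


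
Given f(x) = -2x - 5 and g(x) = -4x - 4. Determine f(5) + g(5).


-39


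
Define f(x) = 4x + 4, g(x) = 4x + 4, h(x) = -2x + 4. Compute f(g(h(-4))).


h(-4) = 12
g(12) = 52
f(52) = 212

212


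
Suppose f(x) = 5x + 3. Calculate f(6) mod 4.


f(6) = 33
33 mod 4 = 1

1


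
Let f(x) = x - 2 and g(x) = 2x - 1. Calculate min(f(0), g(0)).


f(0) = -2
g(0) = -1
min = -2

-2


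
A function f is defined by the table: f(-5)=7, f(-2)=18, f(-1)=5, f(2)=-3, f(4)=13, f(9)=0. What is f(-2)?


Reading from the table at x = -2

18


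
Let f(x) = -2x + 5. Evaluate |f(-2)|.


f(-2) = 9
|9| = 9

9


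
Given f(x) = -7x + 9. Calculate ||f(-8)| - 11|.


54


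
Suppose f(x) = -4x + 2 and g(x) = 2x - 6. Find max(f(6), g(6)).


f(6) = -22
g(6) = 6
max = 6

6


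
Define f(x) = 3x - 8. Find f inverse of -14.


Solve 3x - 8 = -14
x = (-14 + 8) / 3 = -2

-2


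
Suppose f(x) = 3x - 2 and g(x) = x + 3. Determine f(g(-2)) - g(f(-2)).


f(g(-2)) = 1
g(f(-2)) = -5
Difference = 6

6


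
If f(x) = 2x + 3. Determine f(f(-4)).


f(-4) = -5
f(-5) = -7

-7


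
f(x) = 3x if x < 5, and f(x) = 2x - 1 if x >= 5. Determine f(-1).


-1 satisfies x < 5
f(-1) = -3

-3


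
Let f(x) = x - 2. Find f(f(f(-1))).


f(-1) = -3
f(-3) = -5
f(-5) = -7

-7


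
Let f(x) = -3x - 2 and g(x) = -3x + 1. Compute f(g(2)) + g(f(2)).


f(g(2)) = 13
g(f(2)) = 25
Sum = 38

38


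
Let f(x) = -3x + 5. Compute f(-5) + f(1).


f(-5) = 20
f(1) = 2
Sum = 22

22


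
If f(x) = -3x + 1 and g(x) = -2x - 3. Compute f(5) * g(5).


f(5) = -14
g(5) = -13
Product = 182

182


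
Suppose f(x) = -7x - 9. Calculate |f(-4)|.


f(-4) = 19
|19| = 19

19


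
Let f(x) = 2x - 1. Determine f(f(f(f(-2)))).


-47


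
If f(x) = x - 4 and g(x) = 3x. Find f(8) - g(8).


f(8) = 4
g(8) = 24
Difference = -20

-20


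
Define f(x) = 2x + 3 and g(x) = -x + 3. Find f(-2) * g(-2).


f(-2) = -1
g(-2) = 5
Product = -5

-5


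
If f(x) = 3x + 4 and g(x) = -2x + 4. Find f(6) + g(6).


f(6) = 22
g(6) = -8
Sum = 14

14


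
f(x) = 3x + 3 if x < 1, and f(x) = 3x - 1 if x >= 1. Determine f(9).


9 satisfies x >= 1
f(9) = 26

26


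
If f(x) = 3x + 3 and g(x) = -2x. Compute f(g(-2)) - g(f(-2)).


f(g(-2)) = 15
g(f(-2)) = 6
Difference = 9

9


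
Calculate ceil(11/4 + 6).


11/4 = 2.75
2.75 + 6 = 8.75
ceil(8.75) = 9

9


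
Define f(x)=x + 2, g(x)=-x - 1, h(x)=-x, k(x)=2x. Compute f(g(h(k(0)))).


k(0) = 0
h(0) = 0
g(0) = -1
f(-1) = 1

1


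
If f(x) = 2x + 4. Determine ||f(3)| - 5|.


f(3) = 10
|10| = 10
|10 - 5| = 5

5


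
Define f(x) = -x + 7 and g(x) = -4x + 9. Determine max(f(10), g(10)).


f(10) = -3
g(10) = -31
max = -3

-3


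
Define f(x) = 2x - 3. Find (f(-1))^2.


f(-1) = -5
(-5)^2 = 25

25


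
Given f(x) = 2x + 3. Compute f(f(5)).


29


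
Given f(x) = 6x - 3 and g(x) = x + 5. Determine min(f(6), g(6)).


f(6) = 33
g(6) = 11
min = 11

11
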